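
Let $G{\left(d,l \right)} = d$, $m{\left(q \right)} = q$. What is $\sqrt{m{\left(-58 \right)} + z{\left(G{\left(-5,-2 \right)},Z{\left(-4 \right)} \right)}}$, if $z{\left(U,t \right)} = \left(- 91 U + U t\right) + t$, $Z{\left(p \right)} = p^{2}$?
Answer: $3 \sqrt{37} \approx 18.248$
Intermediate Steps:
$z{\left(U,t \right)} = t - 91 U + U t$
$\sqrt{m{\left(-58 \right)} + z{\left(G{\left(-5,-2 \right)},Z{\left(-4 \right)} \right)}} = \sqrt{-58 - \left(-455 + 64\right)} = \sqrt{-58 + \left(16 + 455 - 80\right)} = \sqrt{-58 + 391} = \sqrt{333} = 3 \sqrt{37}$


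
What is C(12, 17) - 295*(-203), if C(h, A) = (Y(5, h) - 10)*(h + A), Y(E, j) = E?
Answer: 59740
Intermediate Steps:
C(h, A) = -5*A - 5*h (C(h, A) = (5 - 10)*(h + A) = -5*(A + h) = -5*A - 5*h)
C(12, 17) - 295*(-203) = (-5*17 - 5*12) - 295*(-203) = (-85 - 60) + 59885 = -145 + 59885 = 59740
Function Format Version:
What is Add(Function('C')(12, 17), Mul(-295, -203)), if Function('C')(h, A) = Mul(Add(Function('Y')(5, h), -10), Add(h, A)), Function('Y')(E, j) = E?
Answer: 59740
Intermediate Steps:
Function('C')(h, A) = Add(Mul(-5, A), Mul(-5, h)) (Function('C')(h, A) = Mul(Add(5, -10), Add(h, A)) = Mul(-5, Add(A, h)) = Add(Mul(-5, A), Mul(-5, h)))
Add(Function('C')(12, 17), Mul(-295, -203)) = Add(Add(Mul(-5, 17), Mul(-5, 12)), Mul(-295, -203)) = Add(Add(-85, -60), 59885) = Add(-145, 59885) = 59740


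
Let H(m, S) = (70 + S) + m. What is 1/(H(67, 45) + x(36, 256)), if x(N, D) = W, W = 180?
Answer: 1/362 ≈ 0.0027624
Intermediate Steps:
x(N, D) = 180
H(m, S) = 70 + S + m
1/(H(67, 45) + x(36, 256)) = 1/((70 + 45 + 67) + 180) = 1/(182 + 180) = 1/362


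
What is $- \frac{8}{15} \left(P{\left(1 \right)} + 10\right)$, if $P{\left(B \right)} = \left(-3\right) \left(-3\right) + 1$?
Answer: $- \frac{32}{3} \approx -10.667$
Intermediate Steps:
$P{\left(B \right)} = 10$ ($P{\left(B \right)} = 9 + 1 = 10$)
$- \frac{8}{15} \left(P{\left(1 \right)} + 10\right) = - \frac{8}{15} \left(10 + 10\right) = \left(-8\right) \frac{1}{15} \cdot 20 = \left(- \frac{8}{15}\right) 20 = - \frac{32}{3}$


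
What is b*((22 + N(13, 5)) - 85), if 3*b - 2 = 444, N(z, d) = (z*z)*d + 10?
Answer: 117744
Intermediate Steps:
N(z, d) = 10 + d*z² (N(z, d) = z²*d + 10 = d*z² + 10 = 10 + d*z²)
b = 446/3 (b = ⅔ + (⅓)*444 = ⅔ + 148 = 446/3 ≈ 148.67)
b*((22 + N(13, 5)) - 85) = 446*((22 + (10 + 5*13²)) - 85)/3 = 446*((22 + (10 + 5*169)) - 85)/3 = 446*((22 + (10 + 845)) - 85)/3 = 446*((22 + 855) - 85)/3 = 446*(877 - 85)/3 = (446/3)*792 = 117744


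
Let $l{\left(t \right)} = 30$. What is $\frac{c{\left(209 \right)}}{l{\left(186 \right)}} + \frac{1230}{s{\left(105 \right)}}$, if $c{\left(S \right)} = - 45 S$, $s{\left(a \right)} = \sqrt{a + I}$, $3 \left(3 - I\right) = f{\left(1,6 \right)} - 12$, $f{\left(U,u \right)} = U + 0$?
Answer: $- \frac{627}{2} + \frac{246 \sqrt{1005}}{67} \approx -197.1$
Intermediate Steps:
$f{\left(U,u \right)} = U$
$I = \frac{20}{3}$ ($I = 3 - \frac{1 - 12}{3} = 3 - - \frac{11}{3} = 3 + \frac{11}{3} = \frac{20}{3} \approx 6.6667$)
$s{\left(a \right)} = \sqrt{\frac{20}{3} + a}$ ($s{\left(a \right)} = \sqrt{a + \frac{20}{3}} = \sqrt{\frac{20}{3} + a}$)
$\frac{c{\left(209 \right)}}{l{\left(186 \right)}} + \frac{1230}{s{\left(105 \right)}} = \frac{\left(-45\right) 209}{30} + \frac{1230}{\frac{1}{3} \sqrt{60 + 9 \cdot 105}} = \left(-9405\right) \frac{1}{30} + \frac{1230}{\frac{1}{3} \sqrt{60 + 945}} = - \frac{627}{2} + \frac{1230}{\frac{1}{3} \sqrt{1005}} = - \frac{627}{2} + 1230 \frac{\sqrt{1005}}{335} = - \frac{627}{2} + \frac{246 \sqrt{1005}}{67}$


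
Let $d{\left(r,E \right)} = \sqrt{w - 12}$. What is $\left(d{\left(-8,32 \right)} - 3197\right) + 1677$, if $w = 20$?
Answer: $-1520 + 2 \sqrt{2} \approx -1517.2$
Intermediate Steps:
$d{\left(r,E \right)} = 2 \sqrt{2}$ ($d{\left(r,E \right)} = \sqrt{20 - 12} = \sqrt{8} = 2 \sqrt{2}$)
$\left(d{\left(-8,32 \right)} - 3197\right) + 1677 = \left(2 \sqrt{2} - 3197\right) + 1677 = \left(-3197 + 2 \sqrt{2}\right) + 1677 = -1520 + 2 \sqrt{2}$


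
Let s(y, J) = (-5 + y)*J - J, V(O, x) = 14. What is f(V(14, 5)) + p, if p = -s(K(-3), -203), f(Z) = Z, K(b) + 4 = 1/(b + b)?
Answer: -12299/6 ≈ -2049.8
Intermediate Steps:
K(b) = -4 + 1/(2*b) (K(b) = -4 + 1/(b + b) = -4 + 1/(2*b))
s(y, J) = -J + J*(-5 + y) (s(y, J) = J*(-5 + y) - J = -J + J*(-5 + y))
p = -12383/6 (p = -(-203)*(-6 + (-4 + (½)/(-3))) = -(-203)*(-6 + (-4 + (½)*(-⅓))) = -(-203)*(-6 + (-4 - ⅙)) = -(-203)*(-6 - 25/6) = -(-203)*(-61)/6 = -1*12383/6 = -12383/6 ≈ -2063.8)
f(V(14, 5)) + p = 14 - 12383/6 = -12299/6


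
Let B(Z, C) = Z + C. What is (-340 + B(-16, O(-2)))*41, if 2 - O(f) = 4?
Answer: -14678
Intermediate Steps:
O(f) = -2 (O(f) = 2 - 1*4 = 2 - 4 = -2)
B(Z, C) = C + Z
(-340 + B(-16, O(-2)))*41 = (-340 + (-2 - 16))*41 = (-340 - 18)*41 = -358*41 = -14678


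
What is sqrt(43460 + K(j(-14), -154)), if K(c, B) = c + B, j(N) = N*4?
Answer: 5*sqrt(1730) ≈ 207.97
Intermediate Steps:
j(N) = 4*N
K(c, B) = B + c
sqrt(43460 + K(j(-14), -154)) = sqrt(43460 + (-154 + 4*(-14))) = sqrt(43460 + (-154 - 56)) = sqrt(43460 - 210) = sqrt(43250) = 5*sqrt(1730)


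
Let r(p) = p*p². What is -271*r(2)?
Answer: -2168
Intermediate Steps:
r(p) = p³
-271*r(2) = -271*2³ = -271*8 = -2168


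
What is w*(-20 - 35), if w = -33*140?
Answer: 254100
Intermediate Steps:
w = -4620
w*(-20 - 35) = -4620*(-20 - 35) = -4620*(-55) = 254100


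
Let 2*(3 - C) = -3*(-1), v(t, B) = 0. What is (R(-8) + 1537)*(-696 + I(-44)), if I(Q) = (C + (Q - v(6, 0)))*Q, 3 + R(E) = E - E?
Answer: 1800916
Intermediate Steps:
C = 3/2 (C = 3 - (-3)*(-1)/2 = 3 - 1/2*3 = 3 - 3/2 = 3/2 ≈ 1.5000)
R(E) = -3 (R(E) = -3 + (E - E) = -3 + 0 = -3)
I(Q) = Q*(3/2 + Q) (I(Q) = (3/2 + (Q - 1*0))*Q = (3/2 + (Q + 0))*Q = (3/2 + Q)*Q = Q*(3/2 + Q))
(R(-8) + 1537)*(-696 + I(-44)) = (-3 + 1537)*(-696 + (1/2)*(-44)*(3 + 2*(-44))) = 1534*(-696 + (1/2)*(-44)*(3 - 88)) = 1534*(-696 + (1/2)*(-44)*(-85)) = 1534*(-696 + 1870) = 1534*1174 = 1800916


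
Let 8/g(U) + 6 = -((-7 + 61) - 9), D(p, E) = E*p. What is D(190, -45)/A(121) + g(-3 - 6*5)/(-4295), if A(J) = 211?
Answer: -1872833062/46218495 ≈ -40.521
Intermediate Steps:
g(U) = -8/51 (g(U) = 8/(-6 - ((-7 + 61) - 9)) = 8/(-6 - (54 - 9)) = 8/(-6 - 1*45) = 8/(-6 - 45) = 8/(-51) = 8*(-1/51) = -8/51)
D(190, -45)/A(121) + g(-3 - 6*5)/(-4295) = -45*190/211 - 8/51/(-4295) = -8550*1/211 - 8/51*(-1/4295) = -8550/211 + 8/219045 = -1872833062/46218495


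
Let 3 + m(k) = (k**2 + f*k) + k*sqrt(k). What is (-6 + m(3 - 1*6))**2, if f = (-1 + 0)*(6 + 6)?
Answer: 1269 - 216*I*sqrt(3) ≈ 1269.0 - 374.12*I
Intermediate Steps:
f = -12 (f = -1*12 = -12)
m(k) = -3 + k**2 + k**(3/2) - 12*k (m(k) = -3 + ((k**2 - 12*k) + k*sqrt(k)) = -3 + ((k**2 - 12*k) + k**(3/2)) = -3 + (k**2 + k**(3/2) - 12*k) = -3 + k**2 + k**(3/2) - 12*k)
(-6 + m(3 - 1*6))**2 = (-6 + (-3 + (3 - 1*6)**2 + (3 - 1*6)**(3/2) - 12*(3 - 1*6)))**2 = (-6 + (-3 + (3 - 6)**2 + (3 - 6)**(3/2) - 12*(3 - 6)))**2 = (-6 + (-3 + (-3)**2 + (-3)**(3/2) - 12*(-3)))**2 = (-6 + (-3 + 9 - 3*I*sqrt(3) + 36))**2 = (-6 + (42 - 3*I*sqrt(3)))**2 = (36 - 3*I*sqrt(3))**2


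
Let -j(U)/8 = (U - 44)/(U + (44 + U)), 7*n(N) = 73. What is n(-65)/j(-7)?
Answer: 365/476 ≈ 0.76681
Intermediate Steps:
n(N) = 73/7 (n(N) = (1/7)*73 = 73/7)
j(U) = -8*(-44 + U)/(44 + 2*U) (j(U) = -8*(U - 44)/(U + (44 + U)) = -8*(-44 + U)/(44 + 2*U))
n(-65)/j(-7) = 73/(7*((4*(44 - 1*(-7))/(22 - 7)))) = 73/(7*((4*(44 + 7)/15))) = 73/(7*((4*(1/15)*51))) = 73/(7*(68/5)) = (73/7)*(5/68) = 365/476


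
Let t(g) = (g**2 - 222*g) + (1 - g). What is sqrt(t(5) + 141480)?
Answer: 3*sqrt(15599) ≈ 374.69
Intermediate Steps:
t(g) = 1 + g**2 - 223*g
sqrt(t(5) + 141480) = sqrt((1 + 5**2 - 223*5) + 141480) = sqrt((1 + 25 - 1115) + 141480) = sqrt(-1089 + 141480) = sqrt(140391) = 3*sqrt(15599)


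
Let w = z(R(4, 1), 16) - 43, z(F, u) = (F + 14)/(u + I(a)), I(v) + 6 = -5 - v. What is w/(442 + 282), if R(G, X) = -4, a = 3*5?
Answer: -11/181 ≈ -0.060773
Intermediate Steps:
a = 15
I(v) = -11 - v (I(v) = -6 + (-5 - v) = -11 - v)
z(F, u) = (14 + F)/(-26 + u) (z(F, u) = (F + 14)/(u + (-11 - 1*15)) = (14 + F)/(u + (-11 - 15)) = (14 + F)/(u - 26) = (14 + F)/(-26 + u))
w = -44 (w = (14 - 4)/(-26 + 16) - 43 = 10/(-10) - 43 = -⅒*10 - 43 = -1 - 43 = -44)
w/(442 + 282) = -44/(442 + 282) = -44/724 = (1/724)*(-44) = -11/181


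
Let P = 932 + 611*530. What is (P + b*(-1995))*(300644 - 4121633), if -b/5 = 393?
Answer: -16219857582693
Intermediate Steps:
P = 324762 (P = 932 + 323830 = 324762)
b = -1965 (b = -5*393 = -1965)
(P + b*(-1995))*(300644 - 4121633) = (324762 - 1965*(-1995))*(300644 - 4121633) = (324762 + 3920175)*(-3820989) = 4244937*(-3820989) = -16219857582693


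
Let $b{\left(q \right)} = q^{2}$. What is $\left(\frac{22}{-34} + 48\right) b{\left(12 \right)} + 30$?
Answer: $\frac{116430}{17} \approx 6848.8$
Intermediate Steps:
$\left(\frac{22}{-34} + 48\right) b{\left(12 \right)} + 30 = \left(\frac{22}{-34} + 48\right) 12^{2} + 30 = \left(22 \left(- \frac{1}{34}\right) + 48\right) 144 + 30 = \left(- \frac{11}{17} + 48\right) 144 + 30 = \frac{805}{17} \cdot 144 + 30 = \frac{115920}{17} + 30 = \frac{116430}{17}$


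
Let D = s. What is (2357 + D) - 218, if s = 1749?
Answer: 3888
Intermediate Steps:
D = 1749
(2357 + D) - 218 = (2357 + 1749) - 218 = 4106 - 218 = 3888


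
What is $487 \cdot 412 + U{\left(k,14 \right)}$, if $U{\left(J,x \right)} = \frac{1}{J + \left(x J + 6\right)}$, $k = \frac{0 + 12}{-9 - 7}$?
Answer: $\frac{4213520}{21} \approx 2.0064 \cdot 10^{5}$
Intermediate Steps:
$k = - \frac{3}{4}$ ($k = \frac{12}{-16} = 12 \left(- \frac{1}{16}\right) = - \frac{3}{4} \approx -0.75$)
$U{\left(J,x \right)} = \frac{1}{6 + J + J x}$ ($U{\left(J,x \right)} = \frac{1}{J + \left(J x + 6\right)} = \frac{1}{J + \left(6 + J x\right)} = \frac{1}{6 + J + J x}$)
$487 \cdot 412 + U{\left(k,14 \right)} = 487 \cdot 412 + \frac{1}{6 - \frac{3}{4} - \frac{21}{2}} = 200644 + \frac{1}{6 - \frac{3}{4} - \frac{21}{2}} = 200644 + \frac{1}{- \frac{21}{4}} = 200644 - \frac{4}{21} = \frac{4213520}{21}$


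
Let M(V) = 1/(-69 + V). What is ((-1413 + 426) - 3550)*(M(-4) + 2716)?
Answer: -899537379/73 ≈ -1.2322e+7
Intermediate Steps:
((-1413 + 426) - 3550)*(M(-4) + 2716) = ((-1413 + 426) - 3550)*(1/(-69 - 4) + 2716) = (-987 - 3550)*(1/(-73) + 2716) = -4537*(-1/73 + 2716) = -4537*198267/73 = -899537379/73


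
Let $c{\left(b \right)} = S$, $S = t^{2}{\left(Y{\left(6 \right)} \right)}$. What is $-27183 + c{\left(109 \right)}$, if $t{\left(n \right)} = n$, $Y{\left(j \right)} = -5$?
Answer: $-27158$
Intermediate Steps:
$S = 25$ ($S = \left(-5\right)^{2} = 25$)
$c{\left(b \right)} = 25$
$-27183 + c{\left(109 \right)} = -27183 + 25 = -27158$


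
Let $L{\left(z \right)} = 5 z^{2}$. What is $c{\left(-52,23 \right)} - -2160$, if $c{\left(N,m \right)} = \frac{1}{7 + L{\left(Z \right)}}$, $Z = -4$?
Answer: $\frac{187921}{87} \approx 2160.0$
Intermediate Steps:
$c{\left(N,m \right)} = \frac{1}{87}$ ($c{\left(N,m \right)} = \frac{1}{7 + 5 \left(-4\right)^{2}} = \frac{1}{7 + 5 \cdot 16} = \frac{1}{7 + 80} = \frac{1}{87}$)
$c{\left(-52,23 \right)} - -2160 = \frac{1}{87} - -2160 = \frac{1}{87} + 2160 = \frac{187921}{87}$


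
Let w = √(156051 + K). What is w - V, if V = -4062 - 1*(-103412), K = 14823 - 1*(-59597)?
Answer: -99350 + √230471 ≈ -98870.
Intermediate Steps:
K = 74420 (K = 14823 + 59597 = 74420)
w = √230471 (w = √(156051 + 74420) = √230471 ≈ 480.07)
V = 99350 (V = -4062 + 103412 = 99350)
w - V = √230471 - 1*99350 = √230471 - 99350 = -99350 + √230471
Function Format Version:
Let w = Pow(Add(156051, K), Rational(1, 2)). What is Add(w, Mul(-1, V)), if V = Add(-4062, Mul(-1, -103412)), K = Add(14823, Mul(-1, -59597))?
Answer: Add(-99350, Pow(230471, Rational(1, 2))) ≈ -98870.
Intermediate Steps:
K = 74420 (K = Add(14823, 59597) = 74420)
w = Pow(230471, Rational(1, 2)) (w = Pow(Add(156051, 74420), Rational(1, 2)) = Pow(230471, Rational(1, 2)) ≈ 480.07)
V = 99350 (V = Add(-4062, 103412) = 99350)
Add(w, Mul(-1, V)) = Add(Pow(230471, Rational(1, 2)), Mul(-1, 99350)) = Add(Pow(230471, Rational(1, 2)), -99350) = Add(-99350, Pow(230471, Rational(1, 2)))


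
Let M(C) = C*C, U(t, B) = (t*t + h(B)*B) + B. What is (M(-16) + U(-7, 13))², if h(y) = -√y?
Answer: 103321 - 8268*√13 ≈ 73510.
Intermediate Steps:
U(t, B) = B + t² - B^(3/2) (U(t, B) = (t*t + (-√B)*B) + B = (t² - B^(3/2)) + B = B + t² - B^(3/2))
M(C) = C²
(M(-16) + U(-7, 13))² = ((-16)² + (13 + (-7)² - 13^(3/2)))² = (256 + (13 + 49 - 13*√13))² = (256 + (62 - 13*√13))² = (318 - 13*√13)²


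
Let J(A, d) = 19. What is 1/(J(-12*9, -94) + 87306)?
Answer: 1/87325 ≈ 1.1451e-5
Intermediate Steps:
1/(J(-12*9, -94) + 87306) = 1/(19 + 87306) = 1/87325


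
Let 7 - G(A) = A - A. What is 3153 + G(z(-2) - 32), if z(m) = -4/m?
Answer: 3160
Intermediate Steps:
G(A) = 7 (G(A) = 7 - (A - A) = 7 - 1*0 = 7 + 0 = 7)
3153 + G(z(-2) - 32) = 3153 + 7 = 3160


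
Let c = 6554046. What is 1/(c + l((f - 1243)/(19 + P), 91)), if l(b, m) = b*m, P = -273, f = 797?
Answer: 127/832384135 ≈ 1.5257e-7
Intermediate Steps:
1/(c + l((f - 1243)/(19 + P), 91)) = 1/(6554046 + ((797 - 1243)/(19 - 273))*91) = 1/(6554046 - 446/(-254)*91) = 1/(6554046 - 446*(-1/254)*91) = 1/(6554046 + (223/127)*91) = 1/(6554046 + 20293/127) = 1/(832384135/127) = 127/832384135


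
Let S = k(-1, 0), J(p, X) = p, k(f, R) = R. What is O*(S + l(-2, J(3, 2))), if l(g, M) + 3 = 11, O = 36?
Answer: 288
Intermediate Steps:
S = 0
l(g, M) = 8 (l(g, M) = -3 + 11 = 8)
O*(S + l(-2, J(3, 2))) = 36*(0 + 8) = 36*8 = 288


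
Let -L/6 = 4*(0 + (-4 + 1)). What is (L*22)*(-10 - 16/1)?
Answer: -41184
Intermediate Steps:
L = 72 (L = -24*(0 + (-4 + 1)) = -24*(0 - 3) = -24*(-3) = -6*(-12) = 72)
(L*22)*(-10 - 16/1) = (72*22)*(-10 - 16/1) = 1584*(-10 - 16) = 1584*(-26) = -41184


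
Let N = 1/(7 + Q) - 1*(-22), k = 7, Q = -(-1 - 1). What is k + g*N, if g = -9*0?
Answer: 7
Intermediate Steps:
g = 0
Q = 2 (Q = -1*(-2) = 2)
N = 199/9 (N = 1/(7 + 2) - 1*(-22) = 1/9 + 22 = ⅑ + 22 = 199/9 ≈ 22.111)
k + g*N = 7 + 0*(199/9) = 7 + 0 = 7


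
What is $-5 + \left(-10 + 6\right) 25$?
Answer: $-105$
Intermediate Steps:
$-5 + \left(-10 + 6\right) 25 = -5 - 100 = -105$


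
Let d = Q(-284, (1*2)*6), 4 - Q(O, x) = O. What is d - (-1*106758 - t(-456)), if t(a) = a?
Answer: 106590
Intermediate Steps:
Q(O, x) = 4 - O
d = 288 (d = 4 - 1*(-284) = 4 + 284 = 288)
d - (-1*106758 - t(-456)) = 288 - (-1*106758 - 1*(-456)) = 288 - (-106758 + 456) = 288 - 1*(-106302) = 288 + 106302 = 106590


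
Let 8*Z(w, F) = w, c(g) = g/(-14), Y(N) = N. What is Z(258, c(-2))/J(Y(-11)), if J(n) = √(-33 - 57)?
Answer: -43*I*√10/40 ≈ -3.3994*I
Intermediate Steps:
c(g) = -g/14 (c(g) = g*(-1/14) = -g/14)
Z(w, F) = w/8
J(n) = 3*I*√10 (J(n) = √(-90) = 3*I*√10)
Z(258, c(-2))/J(Y(-11)) = ((⅛)*258)/((3*I*√10)) = 129*(-I*√10/30)/4 = -43*I*√10/40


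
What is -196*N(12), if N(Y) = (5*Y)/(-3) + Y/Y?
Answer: 3724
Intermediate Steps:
N(Y) = 1 - 5*Y/3 (N(Y) = (5*Y)*(-⅓) + 1 = -5*Y/3 + 1 = 1 - 5*Y/3)
-196*N(12) = -196*(1 - 5/3*12) = -196*(1 - 20) = -196*(-19) = 3724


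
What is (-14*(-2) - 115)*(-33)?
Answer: 2871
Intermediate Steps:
(-14*(-2) - 115)*(-33) = (28 - 115)*(-33) = -87*(-33) = 2871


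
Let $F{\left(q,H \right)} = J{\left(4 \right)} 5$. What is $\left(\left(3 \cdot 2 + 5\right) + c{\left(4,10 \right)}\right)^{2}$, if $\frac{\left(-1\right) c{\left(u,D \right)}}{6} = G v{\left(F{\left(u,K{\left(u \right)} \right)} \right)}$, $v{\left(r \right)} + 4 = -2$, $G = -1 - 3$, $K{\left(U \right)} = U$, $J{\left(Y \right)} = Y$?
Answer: $17689$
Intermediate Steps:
$F{\left(q,H \right)} = 20$ ($F{\left(q,H \right)} = 4 \cdot 5 = 20$)
$G = -4$ ($G = -1 - 3 = -4$)
$v{\left(r \right)} = -6$ ($v{\left(r \right)} = -4 - 2 = -6$)
$c{\left(u,D \right)} = -144$ ($c{\left(u,D \right)} = - 6 \left(\left(-4\right) \left(-6\right)\right) = \left(-6\right) 24 = -144$)
$\left(\left(3 \cdot 2 + 5\right) + c{\left(4,10 \right)}\right)^{2} = \left(\left(3 \cdot 2 + 5\right) - 144\right)^{2} = \left(\left(6 + 5\right) - 144\right)^{2} = \left(11 - 144\right)^{2} = \left(-133\right)^{2} = 17689$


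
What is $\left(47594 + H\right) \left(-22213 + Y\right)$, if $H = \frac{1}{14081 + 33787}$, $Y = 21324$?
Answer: $- \frac{2025346108177}{47868} \approx -4.2311 \cdot 10^{7}$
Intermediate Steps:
$H = \frac{1}{47868} \approx 2.0891 \cdot 10^{-5}$
$\left(47594 + H\right) \left(-22213 + Y\right) = \left(47594 + \frac{1}{47868}\right) \left(-22213 + 21324\right) = \frac{2278229593}{47868} \left(-889\right) = - \frac{2025346108177}{47868}$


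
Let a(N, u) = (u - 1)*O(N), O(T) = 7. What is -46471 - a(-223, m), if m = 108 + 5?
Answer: -47255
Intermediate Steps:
m = 113
a(N, u) = -7 + 7*u (a(N, u) = (u - 1)*7 = (-1 + u)*7 = -7 + 7*u)
-46471 - a(-223, m) = -46471 - (-7 + 7*113) = -46471 - (-7 + 791) = -46471 - 1*784 = -46471 - 784 = -47255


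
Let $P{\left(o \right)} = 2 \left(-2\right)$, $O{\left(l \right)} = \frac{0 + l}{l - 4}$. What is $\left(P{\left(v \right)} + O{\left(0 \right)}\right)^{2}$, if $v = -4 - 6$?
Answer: $16$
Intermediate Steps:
$O{\left(l \right)} = \frac{l}{-4 + l}$
$v = -10$ ($v = -4 - 6 = -10$)
$P{\left(o \right)} = -4$
$\left(P{\left(v \right)} + O{\left(0 \right)}\right)^{2} = \left(-4 + \frac{0}{-4 + 0}\right)^{2} = \left(-4 + \frac{0}{-4}\right)^{2} = \left(-4 + 0 \left(- \frac{1}{4}\right)\right)^{2} = \left(-4 + 0\right)^{2} = \left(-4\right)^{2} = 16$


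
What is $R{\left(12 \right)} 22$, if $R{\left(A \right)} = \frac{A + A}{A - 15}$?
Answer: $-176$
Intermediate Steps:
$R{\left(A \right)} = \frac{2 A}{-15 + A}$ ($R{\left(A \right)} = \frac{2 A}{A - 15} = \frac{2 A}{-15 + A}$)
$R{\left(12 \right)} 22 = 2 \cdot 12 \frac{1}{-15 + 12} \cdot 22 = 2 \cdot 12 \frac{1}{-3} \cdot 22 = 2 \cdot 12 \left(- \frac{1}{3}\right) 22 = \left(-8\right) 22 = -176$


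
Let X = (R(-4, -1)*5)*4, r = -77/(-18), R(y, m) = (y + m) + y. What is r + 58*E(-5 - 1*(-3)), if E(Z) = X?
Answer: -187843/18 ≈ -10436.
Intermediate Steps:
R(y, m) = m + 2*y (R(y, m) = (m + y) + y = m + 2*y)
r = 77/18 (r = -77*(-1/18) = 77/18 ≈ 4.2778)
X = -180 (X = ((-1 + 2*(-4))*5)*4 = ((-1 - 8)*5)*4 = -9*5*4 = -45*4 = -180)
E(Z) = -180
r + 58*E(-5 - 1*(-3)) = 77/18 + 58*(-180) = 77/18 - 10440 = -187843/18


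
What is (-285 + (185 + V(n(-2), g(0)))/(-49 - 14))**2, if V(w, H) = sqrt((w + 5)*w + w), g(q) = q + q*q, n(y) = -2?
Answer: 329059592/3969 + 72560*I*sqrt(2)/3969 ≈ 82907.0 + 25.854*I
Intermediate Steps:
g(q) = q + q**2
V(w, H) = sqrt(w + w*(5 + w)) (V(w, H) = sqrt((5 + w)*w + w) = sqrt(w*(5 + w) + w) = sqrt(w + w*(5 + w)))
(-285 + (185 + V(n(-2), g(0)))/(-49 - 14))**2 = (-285 + (185 + sqrt(-2*(6 - 2)))/(-49 - 14))**2 = (-285 + (185 + sqrt(-2*4))/(-63))**2 = (-285 + (185 + sqrt(-8))*(-1/63))**2 = (-285 + (185 + 2*I*sqrt(2))*(-1/63))**2 = (-285 + (-185/63 - 2*I*sqrt(2)/63))**2 = (-18140/63 - 2*I*sqrt(2)/63)**2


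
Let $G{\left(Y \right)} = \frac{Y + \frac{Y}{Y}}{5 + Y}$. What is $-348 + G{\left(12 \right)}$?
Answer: $- \frac{5903}{17} \approx -347.24$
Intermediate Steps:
$G{\left(Y \right)} = \frac{1 + Y}{5 + Y}$ ($G{\left(Y \right)} = \frac{Y + 1}{5 + Y} = \frac{1 + Y}{5 + Y}$)
$-348 + G{\left(12 \right)} = -348 + \frac{1 + 12}{5 + 12} = -348 + \frac{1}{17} \cdot 13 = -348 + \frac{13}{17} = - \frac{5903}{17}$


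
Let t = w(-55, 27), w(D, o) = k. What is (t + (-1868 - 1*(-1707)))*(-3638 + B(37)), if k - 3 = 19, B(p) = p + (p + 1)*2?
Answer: 489975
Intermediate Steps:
B(p) = 2 + 3*p (B(p) = p + (1 + p)*2 = p + (2 + 2*p) = 2 + 3*p)
k = 22 (k = 3 + 19 = 22)
w(D, o) = 22
t = 22
(t + (-1868 - 1*(-1707)))*(-3638 + B(37)) = (22 + (-1868 - 1*(-1707)))*(-3638 + (2 + 3*37)) = (22 + (-1868 + 1707))*(-3638 + (2 + 111)) = (22 - 161)*(-3638 + 113) = -139*(-3525) = 489975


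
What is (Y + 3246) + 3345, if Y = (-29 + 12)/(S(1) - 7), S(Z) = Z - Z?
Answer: 46154/7 ≈ 6593.4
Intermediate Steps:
S(Z) = 0
Y = 17/7 (Y = (-29 + 12)/(0 - 7) = -17/(-7) = -1/7*(-17) = 17/7 ≈ 2.4286)
(Y + 3246) + 3345 = (17/7 + 3246) + 3345 = 22739/7 + 3345 = 46154/7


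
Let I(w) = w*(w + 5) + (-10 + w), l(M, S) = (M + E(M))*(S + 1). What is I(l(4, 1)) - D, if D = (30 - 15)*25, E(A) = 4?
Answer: -33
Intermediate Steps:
D = 375 (D = 15*25 = 375)
l(M, S) = (1 + S)*(4 + M) (l(M, S) = (M + 4)*(S + 1) = (4 + M)*(1 + S) = (1 + S)*(4 + M))
I(w) = -10 + w + w*(5 + w) (I(w) = w*(5 + w) + (-10 + w) = -10 + w + w*(5 + w))
I(l(4, 1)) - D = (-10 + (4 + 4 + 4*1 + 4*1)² + 6*(4 + 4 + 4*1 + 4*1)) - 1*375 = (-10 + (4 + 4 + 4 + 4)² + 6*(4 + 4 + 4 + 4)) - 375 = (-10 + 16² + 6*16) - 375 = (-10 + 256 + 96) - 375 = 342 - 375 = -33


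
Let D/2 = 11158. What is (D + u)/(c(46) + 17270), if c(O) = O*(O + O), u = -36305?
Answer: -13989/21502 ≈ -0.65059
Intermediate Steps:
c(O) = 2*O² (c(O) = O*(2*O) = 2*O²)
D = 22316 (D = 2*11158 = 22316)
(D + u)/(c(46) + 17270) = (22316 - 36305)/(2*46² + 17270) = -13989/(2*2116 + 17270) = -13989/(4232 + 17270) = -13989/21502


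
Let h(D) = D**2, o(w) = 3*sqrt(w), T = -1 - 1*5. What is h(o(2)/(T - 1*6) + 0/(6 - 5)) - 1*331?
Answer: -2647/8 ≈ -330.88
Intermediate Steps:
T = -6 (T = -1 - 5 = -6)
h(o(2)/(T - 1*6) + 0/(6 - 5)) - 1*331 = ((3*sqrt(2))/(-6 - 1*6) + 0/(6 - 5))**2 - 1*331 = ((3*sqrt(2))/(-6 - 6) + 0/1)**2 - 331 = ((3*sqrt(2))/(-12) + 0*1)**2 - 331 = ((3*sqrt(2))*(-1/12) + 0)**2 - 331 = (-sqrt(2)/4 + 0)**2 - 331 = (-sqrt(2)/4)**2 - 331 = 1/8 - 331 = -2647/8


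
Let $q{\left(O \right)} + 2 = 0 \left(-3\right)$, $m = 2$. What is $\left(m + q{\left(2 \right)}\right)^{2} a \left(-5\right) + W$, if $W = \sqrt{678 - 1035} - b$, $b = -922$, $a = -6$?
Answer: $922 + i \sqrt{357} \approx 922.0 + 18.894 i$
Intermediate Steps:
$q{\left(O \right)} = -2$ ($q{\left(O \right)} = -2 + 0 \left(-3\right) = -2 + 0 = -2$)
$W = 922 + i \sqrt{357}$ ($W = \sqrt{678 - 1035} - -922 = \sqrt{-357} + 922 = i \sqrt{357} + 922 = 922 + i \sqrt{357} \approx 922.0 + 18.894 i$)
$\left(m + q{\left(2 \right)}\right)^{2} a \left(-5\right) + W = \left(2 - 2\right)^{2} \left(\left(-6\right) \left(-5\right)\right) + \left(922 + i \sqrt{357}\right) = 0^{2} \cdot 30 + \left(922 + i \sqrt{357}\right) = 0 \cdot 30 + \left(922 + i \sqrt{357}\right) = 0 + \left(922 + i \sqrt{357}\right) = 922 + i \sqrt{357}$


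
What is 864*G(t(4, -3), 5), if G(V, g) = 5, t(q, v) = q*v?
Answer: 4320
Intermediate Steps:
864*G(t(4, -3), 5) = 864*5 = 4320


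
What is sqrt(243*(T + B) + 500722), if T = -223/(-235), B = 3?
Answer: sqrt(27705365890)/235 ≈ 708.29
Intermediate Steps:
T = 223/235 (T = -223*(-1/235) = 223/235 ≈ 0.94894)
sqrt(243*(T + B) + 500722) = sqrt(243*(223/235 + 3) + 500722) = sqrt(243*(928/235) + 500722) = sqrt(225504/235 + 500722) = sqrt(117895174/235) = sqrt(27705365890)/235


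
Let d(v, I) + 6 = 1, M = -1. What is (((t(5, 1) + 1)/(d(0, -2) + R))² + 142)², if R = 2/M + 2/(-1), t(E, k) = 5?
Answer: 1643524/81 ≈ 20290.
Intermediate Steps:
R = -4 (R = 2/(-1) + 2/(-1) = 2*(-1) + 2*(-1) = -2 - 2 = -4)
d(v, I) = -5 (d(v, I) = -6 + 1 = -5)
(((t(5, 1) + 1)/(d(0, -2) + R))² + 142)² = (((5 + 1)/(-5 - 4))² + 142)² = ((6/(-9))² + 142)² = ((6*(-⅑))² + 142)² = ((-⅔)² + 142)² = (4/9 + 142)² = (1282/9)² = 1643524/81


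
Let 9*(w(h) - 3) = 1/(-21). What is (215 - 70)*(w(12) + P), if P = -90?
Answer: -2384380/189 ≈ -12616.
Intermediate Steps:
w(h) = 566/189 (w(h) = 3 + (⅑)/(-21) = 3 + (⅑)*(-1/21) = 3 - 1/189 = 566/189)
(215 - 70)*(w(12) + P) = (215 - 70)*(566/189 - 90) = 145*(-16444/189) = -2384380/189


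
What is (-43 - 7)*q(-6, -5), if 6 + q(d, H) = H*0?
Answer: 300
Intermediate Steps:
q(d, H) = -6 (q(d, H) = -6 + H*0 = -6 + 0 = -6)
(-43 - 7)*q(-6, -5) = (-43 - 7)*(-6) = -50*(-6) = 300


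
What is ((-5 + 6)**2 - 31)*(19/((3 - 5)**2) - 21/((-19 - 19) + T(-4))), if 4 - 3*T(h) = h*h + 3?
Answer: -13515/86 ≈ -157.15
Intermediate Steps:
T(h) = 1/3 - h**2/3 (T(h) = 4/3 - (h*h + 3)/3 = 4/3 - (h**2 + 3)/3 = 4/3 - (3 + h**2)/3 = 4/3 + (-1 - h**2/3) = 1/3 - h**2/3)
((-5 + 6)**2 - 31)*(19/((3 - 5)**2) - 21/((-19 - 19) + T(-4))) = ((-5 + 6)**2 - 31)*(19/((3 - 5)**2) - 21/((-19 - 19) + (1/3 - 1/3*(-4)**2))) = (1**2 - 31)*(19/((-2)**2) - 21/(-38 + (1/3 - 1/3*16))) = (1 - 31)*(19/4 - 21/(-38 + (1/3 - 16/3))) = -30*(19*(1/4) - 21/(-38 - 5)) = -30*(19/4 - 21/(-43)) = -30*(19/4 - 21*(-1/43)) = -30*(19/4 + 21/43) = -30*901/172 = -13515/86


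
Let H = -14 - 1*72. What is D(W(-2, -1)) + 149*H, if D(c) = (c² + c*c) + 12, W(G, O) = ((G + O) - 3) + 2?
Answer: -12770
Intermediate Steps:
W(G, O) = -1 + G + O (W(G, O) = (-3 + G + O) + 2 = -1 + G + O)
H = -86 (H = -14 - 72 = -86)
D(c) = 12 + 2*c² (D(c) = (c² + c²) + 12 = 2*c² + 12 = 12 + 2*c²)
D(W(-2, -1)) + 149*H = (12 + 2*(-1 - 2 - 1)²) + 149*(-86) = (12 + 2*(-4)²) - 12814 = (12 + 2*16) - 12814 = (12 + 32) - 12814 = 44 - 12814 = -12770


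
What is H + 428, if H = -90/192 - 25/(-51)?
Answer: 698531/1632 ≈ 428.02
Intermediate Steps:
H = 35/1632 (H = -90*1/192 - 25*(-1/51) = -15/32 + 25/51 = 35/1632 ≈ 0.021446)
H + 428 = 35/1632 + 428 = 698531/1632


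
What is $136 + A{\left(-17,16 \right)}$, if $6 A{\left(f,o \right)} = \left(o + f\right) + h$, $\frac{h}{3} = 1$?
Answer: $\frac{409}{3} \approx 136.33$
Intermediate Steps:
$h = 3$ ($h = 3 \cdot 1 = 3$)
$A{\left(f,o \right)} = \frac{1}{2} + \frac{f}{6} + \frac{o}{6}$ ($A{\left(f,o \right)} = \frac{\left(o + f\right) + 3}{6} = \frac{\left(f + o\right) + 3}{6} = \frac{3 + f + o}{6} = \frac{1}{2} + \frac{f}{6} + \frac{o}{6}$)
$136 + A{\left(-17,16 \right)} = 136 + \left(\frac{1}{2} + \frac{1}{6} \left(-17\right) + \frac{1}{6} \cdot 16\right) = 136 + \left(\frac{1}{2} - \frac{17}{6} + \frac{8}{3}\right) = 136 + \frac{1}{3} = \frac{409}{3}$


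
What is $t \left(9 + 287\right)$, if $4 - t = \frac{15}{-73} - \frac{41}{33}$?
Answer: $\frac{3884704}{2409} \approx 1612.6$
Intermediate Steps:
$t = \frac{13124}{2409}$ ($t = 4 - \left(\frac{15}{-73} - \frac{41}{33}\right) = 4 - \left(15 \left(- \frac{1}{73}\right) - \frac{41}{33}\right) = 4 - \left(- \frac{15}{73} - \frac{41}{33}\right) = 4 - - \frac{3488}{2409} = 4 + \frac{3488}{2409} = \frac{13124}{2409} \approx 5.4479$)
$t \left(9 + 287\right) = \frac{13124 \left(9 + 287\right)}{2409} = \frac{13124}{2409} \cdot 296 = \frac{3884704}{2409}$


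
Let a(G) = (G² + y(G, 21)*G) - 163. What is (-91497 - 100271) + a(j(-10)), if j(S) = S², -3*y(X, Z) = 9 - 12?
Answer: -181831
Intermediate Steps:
y(X, Z) = 1 (y(X, Z) = -(9 - 12)/3 = -⅓*(-3) = 1)
a(G) = -163 + G + G² (a(G) = (G² + 1*G) - 163 = (G² + G) - 163 = (G + G²) - 163 = -163 + G + G²)
(-91497 - 100271) + a(j(-10)) = (-91497 - 100271) + (-163 + (-10)² + ((-10)²)²) = -191768 + (-163 + 100 + 100²) = -191768 + (-163 + 100 + 10000) = -191768 + 9937 = -181831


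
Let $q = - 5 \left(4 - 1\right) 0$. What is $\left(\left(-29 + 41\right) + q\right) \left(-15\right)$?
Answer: $-180$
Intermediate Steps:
$q = 0$ ($q = - 5 \cdot 3 \cdot 0 = \left(-5\right) 0 = 0$)
$\left(\left(-29 + 41\right) + q\right) \left(-15\right) = \left(\left(-29 + 41\right) + 0\right) \left(-15\right) = \left(12 + 0\right) \left(-15\right) = 12 \left(-15\right) = -180$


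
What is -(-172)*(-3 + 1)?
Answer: -344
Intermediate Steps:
-(-172)*(-3 + 1) = -(-172)*(-2) = -86*4 = -344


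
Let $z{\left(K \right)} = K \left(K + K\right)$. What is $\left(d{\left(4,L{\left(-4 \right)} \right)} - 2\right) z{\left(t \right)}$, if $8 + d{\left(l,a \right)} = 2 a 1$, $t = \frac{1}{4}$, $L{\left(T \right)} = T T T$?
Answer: $- \frac{69}{4} \approx -17.25$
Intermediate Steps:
$L{\left(T \right)} = T^{3}$ ($L{\left(T \right)} = T^{2} T = T^{3}$)
$t = \frac{1}{4} \approx 0.25$
$d{\left(l,a \right)} = -8 + 2 a$ ($d{\left(l,a \right)} = -8 + 2 a 1 = -8 + 2 a$)
$z{\left(K \right)} = 2 K^{2}$ ($z{\left(K \right)} = K 2 K = 2 K^{2}$)
$\left(d{\left(4,L{\left(-4 \right)} \right)} - 2\right) z{\left(t \right)} = \left(\left(-8 + 2 \left(-4\right)^{3}\right) - 2\right) \frac{2}{16} = \left(\left(-8 + 2 \left(-64\right)\right) - 2\right) 2 \cdot \frac{1}{16} = \left(\left(-8 - 128\right) - 2\right) \frac{1}{8} = \left(-136 - 2\right) \frac{1}{8} = \left(-138\right) \frac{1}{8} = - \frac{69}{4}$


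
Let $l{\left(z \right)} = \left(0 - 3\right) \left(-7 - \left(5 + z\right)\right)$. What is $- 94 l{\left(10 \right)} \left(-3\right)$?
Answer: $18612$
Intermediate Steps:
$l{\left(z \right)} = 36 + 3 z$ ($l{\left(z \right)} = - 3 \left(-12 - z\right) = 36 + 3 z$)
$- 94 l{\left(10 \right)} \left(-3\right) = - 94 \left(36 + 3 \cdot 10\right) \left(-3\right) = - 94 \left(36 + 30\right) \left(-3\right) = \left(-94\right) 66 \left(-3\right) = \left(-6204\right) \left(-3\right) = 18612$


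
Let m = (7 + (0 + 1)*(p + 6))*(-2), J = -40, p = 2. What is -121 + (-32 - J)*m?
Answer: -361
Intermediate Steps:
m = -30 (m = (7 + (0 + 1)*(2 + 6))*(-2) = (7 + 1*8)*(-2) = (7 + 8)*(-2) = 15*(-2) = -30)
-121 + (-32 - J)*m = -121 + (-32 - 1*(-40))*(-30) = -121 + (-32 + 40)*(-30) = -121 + 8*(-30) = -121 - 240 = -361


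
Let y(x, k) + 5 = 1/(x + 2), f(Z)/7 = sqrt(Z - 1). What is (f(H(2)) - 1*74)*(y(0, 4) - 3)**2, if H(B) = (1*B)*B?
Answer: -8325/2 + 1575*sqrt(3)/4 ≈ -3480.5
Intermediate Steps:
H(B) = B**2 (H(B) = B*B = B**2)
f(Z) = 7*sqrt(-1 + Z) (f(Z) = 7*sqrt(Z - 1) = 7*sqrt(-1 + Z))
y(x, k) = -5 + 1/(2 + x) (y(x, k) = -5 + 1/(x + 2) = -5 + 1/(2 + x))
(f(H(2)) - 1*74)*(y(0, 4) - 3)**2 = (7*sqrt(-1 + 2**2) - 1*74)*((-9 - 5*0)/(2 + 0) - 3)**2 = (7*sqrt(-1 + 4) - 74)*((-9 + 0)/2 - 3)**2 = (7*sqrt(3) - 74)*((1/2)*(-9) - 3)**2 = (-74 + 7*sqrt(3))*(-9/2 - 3)**2 = (-74 + 7*sqrt(3))*(-15/2)**2 = (-74 + 7*sqrt(3))*(225/4) = -8325/2 + 1575*sqrt(3)/4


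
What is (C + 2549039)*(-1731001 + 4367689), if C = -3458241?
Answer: -2397282002976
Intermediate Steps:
(C + 2549039)*(-1731001 + 4367689) = (-3458241 + 2549039)*(-1731001 + 4367689) = -909202*2636688 = -2397282002976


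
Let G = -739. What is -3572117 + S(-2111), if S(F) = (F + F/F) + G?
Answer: -3574966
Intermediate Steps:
S(F) = -738 + F (S(F) = (F + F/F) - 739 = (F + 1) - 739 = (1 + F) - 739 = -738 + F)
-3572117 + S(-2111) = -3572117 + (-738 - 2111) = -3572117 - 2849 = -3574966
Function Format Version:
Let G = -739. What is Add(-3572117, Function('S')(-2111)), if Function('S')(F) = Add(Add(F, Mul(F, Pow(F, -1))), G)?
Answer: -3574966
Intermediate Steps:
Function('S')(F) = Add(-738, F) (Function('S')(F) = Add(Add(F, Mul(F, Pow(F, -1))), -739) = Add(Add(F, 1), -739) = Add(Add(1, F), -739) = Add(-738, F))
Add(-3572117, Function('S')(-2111)) = Add(-3572117, Add(-738, -2111)) = Add(-3572117, -2849) = -3574966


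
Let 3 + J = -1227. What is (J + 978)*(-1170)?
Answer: 294840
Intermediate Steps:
J = -1230 (J = -3 - 1227 = -1230)
(J + 978)*(-1170) = (-1230 + 978)*(-1170) = -252*(-1170) = 294840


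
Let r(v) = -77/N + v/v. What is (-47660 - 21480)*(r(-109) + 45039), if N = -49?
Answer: -21799219740/7 ≈ -3.1142e+9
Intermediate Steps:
r(v) = 18/7 (r(v) = -77/(-49) + v/v = -77*(-1/49) + 1 = 11/7 + 1 = 18/7)
(-47660 - 21480)*(r(-109) + 45039) = (-47660 - 21480)*(18/7 + 45039) = -69140*315291/7 = -21799219740/7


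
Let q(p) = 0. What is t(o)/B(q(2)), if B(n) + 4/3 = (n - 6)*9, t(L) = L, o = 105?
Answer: -315/166 ≈ -1.8976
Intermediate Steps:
B(n) = -166/3 + 9*n (B(n) = -4/3 + (n - 6)*9 = -4/3 + (-6 + n)*9 = -4/3 + (-54 + 9*n) = -166/3 + 9*n)
t(o)/B(q(2)) = 105/(-166/3 + 9*0) = 105/(-166/3 + 0) = 105/(-166/3) = 105*(-3/166) = -315/166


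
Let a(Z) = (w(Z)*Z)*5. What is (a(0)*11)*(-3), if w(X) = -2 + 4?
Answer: 0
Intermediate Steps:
w(X) = 2
a(Z) = 10*Z (a(Z) = (2*Z)*5 = 10*Z)
(a(0)*11)*(-3) = ((10*0)*11)*(-3) = (0*11)*(-3) = 0*(-3) = 0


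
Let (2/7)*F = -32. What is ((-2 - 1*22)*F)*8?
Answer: 21504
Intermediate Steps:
F = -112 (F = (7/2)*(-32) = -112)
((-2 - 1*22)*F)*8 = ((-2 - 1*22)*(-112))*8 = ((-2 - 22)*(-112))*8 = -24*(-112)*8 = 2688*8 = 21504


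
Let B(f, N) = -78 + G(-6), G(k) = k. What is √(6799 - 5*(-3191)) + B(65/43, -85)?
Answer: -84 + √22754 ≈ 66.844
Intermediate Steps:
B(f, N) = -84 (B(f, N) = -78 - 6 = -84)
√(6799 - 5*(-3191)) + B(65/43, -85) = √(6799 - 5*(-3191)) - 84 = √(6799 + 15955) - 84 = √22754 - 84 = -84 + √22754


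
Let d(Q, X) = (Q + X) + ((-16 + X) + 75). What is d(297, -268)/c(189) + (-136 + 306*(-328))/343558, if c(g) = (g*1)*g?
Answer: -202885768/681790851 ≈ -0.29758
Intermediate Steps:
c(g) = g**2 (c(g) = g*g = g**2)
d(Q, X) = 59 + Q + 2*X (d(Q, X) = (Q + X) + (59 + X) = 59 + Q + 2*X)
d(297, -268)/c(189) + (-136 + 306*(-328))/343558 = (59 + 297 + 2*(-268))/(189**2) + (-136 + 306*(-328))/343558 = (59 + 297 - 536)/35721 + (-136 - 100368)*(1/343558) = -180*1/35721 - 100504*1/343558 = -20/3969 - 50252/171779 = -202885768/681790851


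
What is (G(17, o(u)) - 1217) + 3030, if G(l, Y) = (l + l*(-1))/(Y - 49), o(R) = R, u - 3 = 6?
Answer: 1813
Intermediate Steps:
u = 9 (u = 3 + 6 = 9)
G(l, Y) = 0 (G(l, Y) = (l - l)/(-49 + Y) = 0/(-49 + Y) = 0)
(G(17, o(u)) - 1217) + 3030 = (0 - 1217) + 3030 = -1217 + 3030 = 1813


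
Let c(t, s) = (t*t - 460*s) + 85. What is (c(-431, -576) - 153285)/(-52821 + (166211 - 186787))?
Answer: -15659/3863 ≈ -4.0536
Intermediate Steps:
c(t, s) = 85 + t² - 460*s (c(t, s) = (t² - 460*s) + 85 = 85 + t² - 460*s)
(c(-431, -576) - 153285)/(-52821 + (166211 - 186787)) = ((85 + (-431)² - 460*(-576)) - 153285)/(-52821 + (166211 - 186787)) = ((85 + 185761 + 264960) - 153285)/(-52821 - 20576) = (450806 - 153285)/(-73397) = 297521*(-1/73397) = -15659/3863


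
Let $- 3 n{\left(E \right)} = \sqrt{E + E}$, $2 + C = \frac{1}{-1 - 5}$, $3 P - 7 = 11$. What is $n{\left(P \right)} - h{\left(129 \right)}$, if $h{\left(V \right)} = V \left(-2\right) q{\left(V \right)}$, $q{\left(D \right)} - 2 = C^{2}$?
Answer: $\frac{10363}{6} - \frac{2 \sqrt{3}}{3} \approx 1726.0$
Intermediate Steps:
$P = 6$ ($P = \frac{7}{3} + \frac{1}{3} \cdot 11 = \frac{7}{3} + \frac{11}{3} = 6$)
$C = - \frac{13}{6}$ ($C = -2 + \frac{1}{-1 - 5} = -2 + \frac{1}{-6} = -2 - \frac{1}{6} = - \frac{13}{6} \approx -2.1667$)
$q{\left(D \right)} = \frac{241}{36}$ ($q{\left(D \right)} = 2 + \left(- \frac{13}{6}\right)^{2} = 2 + \frac{169}{36} = \frac{241}{36}$)
$n{\left(E \right)} = - \frac{\sqrt{2} \sqrt{E}}{3}$ ($n{\left(E \right)} = - \frac{\sqrt{E + E}}{3} = - \frac{\sqrt{2 E}}{3} = - \frac{\sqrt{2} \sqrt{E}}{3}$)
$h{\left(V \right)} = - \frac{241 V}{18}$ ($h{\left(V \right)} = V \left(-2\right) \frac{241}{36} = - 2 V \frac{241}{36} = - \frac{241 V}{18}$)
$n{\left(P \right)} - h{\left(129 \right)} = - \frac{\sqrt{2} \sqrt{6}}{3} - \left(- \frac{241}{18}\right) 129 = - \frac{2 \sqrt{3}}{3} - - \frac{10363}{6} = - \frac{2 \sqrt{3}}{3} + \frac{10363}{6} = \frac{10363}{6} - \frac{2 \sqrt{3}}{3}$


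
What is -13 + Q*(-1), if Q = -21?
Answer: 8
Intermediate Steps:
-13 + Q*(-1) = -13 - 21*(-1) = -13 + 21 = 8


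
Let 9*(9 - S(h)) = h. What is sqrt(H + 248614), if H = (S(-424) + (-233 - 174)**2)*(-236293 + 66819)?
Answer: I*sqrt(252742134478)/3 ≈ 1.6758e+5*I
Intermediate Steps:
S(h) = 9 - h/9
H = -252744372004/9 (H = ((9 - 1/9*(-424)) + (-233 - 174)**2)*(-236293 + 66819) = ((9 + 424/9) + (-407)**2)*(-169474) = (505/9 + 165649)*(-169474) = (1491346/9)*(-169474) = -252744372004/9 ≈ -2.8083e+10)
sqrt(H + 248614) = sqrt(-252744372004/9 + 248614) = sqrt(-252742134478/9) = I*sqrt(252742134478)/3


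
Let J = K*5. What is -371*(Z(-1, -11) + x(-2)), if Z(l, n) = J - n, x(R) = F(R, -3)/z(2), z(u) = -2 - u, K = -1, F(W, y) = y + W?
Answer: -10759/4 ≈ -2689.8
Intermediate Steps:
F(W, y) = W + y
J = -5 (J = -1*5 = -5)
x(R) = 3/4 - R/4 (x(R) = (R - 3)/(-2 - 1*2) = (-3 + R)/(-2 - 2) = (-3 + R)/(-4) = (-3 + R)*(-1/4) = 3/4 - R/4)
Z(l, n) = -5 - n
-371*(Z(-1, -11) + x(-2)) = -371*((-5 - 1*(-11)) + (3/4 - 1/4*(-2))) = -371*((-5 + 11) + (3/4 + 1/2)) = -371*(6 + 5/4) = -371*29/4 = -10759/4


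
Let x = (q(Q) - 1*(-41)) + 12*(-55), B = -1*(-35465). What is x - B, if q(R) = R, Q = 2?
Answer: -36082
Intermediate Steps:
B = 35465
x = -617 (x = (2 - 1*(-41)) + 12*(-55) = (2 + 41) - 660 = 43 - 660 = -617)
x - B = -617 - 1*35465 = -617 - 35465 = -36082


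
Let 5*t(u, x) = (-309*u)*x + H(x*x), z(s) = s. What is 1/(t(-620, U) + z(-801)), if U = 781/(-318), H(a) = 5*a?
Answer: -101124/9596475491 ≈ -1.0538e-5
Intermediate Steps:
U = -781/318 (U = 781*(-1/318) = -781/318 ≈ -2.4560)
t(u, x) = x² - 309*u*x/5 (t(u, x) = ((-309*u)*x + 5*(x*x))/5 = (-309*u*x + 5*x²)/5 = (5*x² - 309*u*x)/5 = x² - 309*u*x/5)
1/(t(-620, U) + z(-801)) = 1/((⅕)*(-781/318)*(-309*(-620) + 5*(-781/318)) - 801) = 1/((⅕)*(-781/318)*(191580 - 3905/318) - 801) = 1/((⅕)*(-781/318)*(60918535/318) - 801) = 1/(-9515475167/101124 - 801) = 1/(-9596475491/101124) = -101124/9596475491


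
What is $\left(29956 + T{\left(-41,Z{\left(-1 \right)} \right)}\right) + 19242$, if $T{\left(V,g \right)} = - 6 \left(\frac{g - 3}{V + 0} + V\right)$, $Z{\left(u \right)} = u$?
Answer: $\frac{2027180}{41} \approx 49443.0$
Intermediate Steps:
$T{\left(V,g \right)} = - 6 V - \frac{6 \left(-3 + g\right)}{V}$ ($T{\left(V,g \right)} = - 6 \left(\frac{g + \left(-5 + 2\right)}{V} + V\right) = - 6 \left(\frac{g - 3}{V} + V\right) = - 6 \left(\frac{-3 + g}{V} + V\right) = - 6 \left(V + \frac{-3 + g}{V}\right) = - 6 V - \frac{6 \left(-3 + g\right)}{V}$)
$\left(29956 + T{\left(-41,Z{\left(-1 \right)} \right)}\right) + 19242 = \left(29956 + \frac{6 \left(3 - -1 - \left(-41\right)^{2}\right)}{-41}\right) + 19242 = \left(29956 + 6 \left(- \frac{1}{41}\right) \left(3 + 1 - 1681\right)\right) + 19242 = \left(29956 + 6 \left(- \frac{1}{41}\right) \left(-1677\right)\right) + 19242 = \left(29956 + \frac{10062}{41}\right) + 19242 = \frac{1238258}{41} + 19242 = \frac{2027180}{41}$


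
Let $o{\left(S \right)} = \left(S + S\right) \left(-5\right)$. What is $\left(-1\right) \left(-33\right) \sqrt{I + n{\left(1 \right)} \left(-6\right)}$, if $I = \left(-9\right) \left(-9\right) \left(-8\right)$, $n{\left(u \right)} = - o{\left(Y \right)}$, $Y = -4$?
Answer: $66 i \sqrt{102} \approx 666.57 i$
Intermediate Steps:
$o{\left(S \right)} = - 10 S$ ($o{\left(S \right)} = 2 S \left(-5\right) = - 10 S$)
$n{\left(u \right)} = -40$ ($n{\left(u \right)} = - \left(-10\right) \left(-4\right) = \left(-1\right) 40 = -40$)
$I = -648$ ($I = 81 \left(-8\right) = -648$)
$\left(-1\right) \left(-33\right) \sqrt{I + n{\left(1 \right)} \left(-6\right)} = \left(-1\right) \left(-33\right) \sqrt{-648 - -240} = 33 \sqrt{-648 + 240} = 33 \sqrt{-408} = 33 \cdot 2 i \sqrt{102} = 66 i \sqrt{102}$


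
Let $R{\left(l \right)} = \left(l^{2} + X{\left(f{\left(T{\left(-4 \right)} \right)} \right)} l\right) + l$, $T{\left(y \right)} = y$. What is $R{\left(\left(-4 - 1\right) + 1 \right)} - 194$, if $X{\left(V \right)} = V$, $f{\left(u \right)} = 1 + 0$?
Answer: $-186$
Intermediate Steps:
$f{\left(u \right)} = 1$
$R{\left(l \right)} = l^{2} + 2 l$ ($R{\left(l \right)} = \left(l^{2} + 1 l\right) + l = \left(l^{2} + l\right) + l = \left(l + l^{2}\right) + l = l^{2} + 2 l$)
$R{\left(\left(-4 - 1\right) + 1 \right)} - 194 = \left(\left(-4 - 1\right) + 1\right) \left(2 + \left(\left(-4 - 1\right) + 1\right)\right) - 194 = \left(-5 + 1\right) \left(2 + \left(-5 + 1\right)\right) - 194 = - 4 \left(2 - 4\right) - 194 = \left(-4\right) \left(-2\right) - 194 = 8 - 194 = -186$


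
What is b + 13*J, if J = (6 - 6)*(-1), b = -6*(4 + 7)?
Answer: -66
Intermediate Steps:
b = -66 (b = -6*11 = -66)
J = 0 (J = 0*(-1) = 0)
b + 13*J = -66 + 13*0 = -66 + 0 = -66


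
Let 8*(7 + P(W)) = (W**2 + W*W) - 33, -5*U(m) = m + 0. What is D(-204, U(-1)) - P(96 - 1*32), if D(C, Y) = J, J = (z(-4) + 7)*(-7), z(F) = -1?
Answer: -8439/8 ≈ -1054.9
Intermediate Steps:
U(m) = -m/5 (U(m) = -(m + 0)/5 = -m/5)
J = -42 (J = (-1 + 7)*(-7) = 6*(-7) = -42)
P(W) = -89/8 + W**2/4 (P(W) = -7 + ((W**2 + W*W) - 33)/8 = -7 + ((W**2 + W**2) - 33)/8 = -7 + (2*W**2 - 33)/8 = -7 + (-33 + 2*W**2)/8 = -7 + (-33/8 + W**2/4) = -89/8 + W**2/4)
D(C, Y) = -42
D(-204, U(-1)) - P(96 - 1*32) = -42 - (-89/8 + (96 - 1*32)**2/4) = -42 - (-89/8 + (96 - 32)**2/4) = -42 - (-89/8 + (1/4)*64**2) = -42 - (-89/8 + (1/4)*4096) = -42 - (-89/8 + 1024) = -42 - 1*8103/8 = -42 - 8103/8 = -8439/8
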